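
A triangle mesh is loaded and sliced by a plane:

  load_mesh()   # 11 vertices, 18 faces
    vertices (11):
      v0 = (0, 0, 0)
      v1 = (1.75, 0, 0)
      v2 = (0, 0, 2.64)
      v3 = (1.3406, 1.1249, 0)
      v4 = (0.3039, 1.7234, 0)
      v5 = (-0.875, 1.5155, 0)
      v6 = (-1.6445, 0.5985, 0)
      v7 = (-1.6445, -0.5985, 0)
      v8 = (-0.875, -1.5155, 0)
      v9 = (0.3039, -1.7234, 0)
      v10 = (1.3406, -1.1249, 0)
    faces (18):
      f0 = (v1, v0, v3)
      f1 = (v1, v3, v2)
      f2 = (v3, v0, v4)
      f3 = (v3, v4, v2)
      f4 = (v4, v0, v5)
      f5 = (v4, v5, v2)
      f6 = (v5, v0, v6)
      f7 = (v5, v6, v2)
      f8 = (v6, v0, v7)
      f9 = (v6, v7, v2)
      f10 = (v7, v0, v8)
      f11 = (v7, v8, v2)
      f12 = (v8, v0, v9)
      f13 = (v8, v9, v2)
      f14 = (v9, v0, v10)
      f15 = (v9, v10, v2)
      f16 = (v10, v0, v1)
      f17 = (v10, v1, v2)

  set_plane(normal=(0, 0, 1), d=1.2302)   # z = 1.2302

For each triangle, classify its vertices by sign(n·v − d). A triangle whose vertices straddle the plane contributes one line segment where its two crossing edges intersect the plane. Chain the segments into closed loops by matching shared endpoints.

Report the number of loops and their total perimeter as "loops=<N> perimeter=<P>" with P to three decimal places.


Straddling triangles (9 of 18):
  (v1,v3,v2) [--+] → (0.715901, 0.600714, 1.2302)–(0.934527, 0, 1.2302)  len=0.6393
  (v3,v4,v2) [--+] → (0.162287, 0.920322, 1.2302)–(0.715901, 0.600714, 1.2302)  len=0.6392
  (v4,v5,v2) [--+] → (-0.467263, 0.8093, 1.2302)–(0.162287, 0.920322, 1.2302)  len=0.6393
  (v5,v6,v2) [--+] → (-0.878188, 0.319608, 1.2302)–(-0.467263, 0.8093, 1.2302)  len=0.6393
  (v6,v7,v2) [--+] → (-0.878188, -0.319608, 1.2302)–(-0.878188, 0.319608, 1.2302)  len=0.6392
  (v7,v8,v2) [--+] → (-0.467263, -0.8093, 1.2302)–(-0.878188, -0.319608, 1.2302)  len=0.6393
  (v8,v9,v2) [--+] → (0.162287, -0.920322, 1.2302)–(-0.467263, -0.8093, 1.2302)  len=0.6393
  (v9,v10,v2) [--+] → (0.715901, -0.600714, 1.2302)–(0.162287, -0.920322, 1.2302)  len=0.6392
  (v10,v1,v2) [--+] → (0.934527, 0, 1.2302)–(0.715901, -0.600714, 1.2302)  len=0.6393

Chained into 1 loop(s):
  loop 1: 9 segments, perimeter = 5.7533
Total perimeter = 5.753

loops=1 perimeter=5.753


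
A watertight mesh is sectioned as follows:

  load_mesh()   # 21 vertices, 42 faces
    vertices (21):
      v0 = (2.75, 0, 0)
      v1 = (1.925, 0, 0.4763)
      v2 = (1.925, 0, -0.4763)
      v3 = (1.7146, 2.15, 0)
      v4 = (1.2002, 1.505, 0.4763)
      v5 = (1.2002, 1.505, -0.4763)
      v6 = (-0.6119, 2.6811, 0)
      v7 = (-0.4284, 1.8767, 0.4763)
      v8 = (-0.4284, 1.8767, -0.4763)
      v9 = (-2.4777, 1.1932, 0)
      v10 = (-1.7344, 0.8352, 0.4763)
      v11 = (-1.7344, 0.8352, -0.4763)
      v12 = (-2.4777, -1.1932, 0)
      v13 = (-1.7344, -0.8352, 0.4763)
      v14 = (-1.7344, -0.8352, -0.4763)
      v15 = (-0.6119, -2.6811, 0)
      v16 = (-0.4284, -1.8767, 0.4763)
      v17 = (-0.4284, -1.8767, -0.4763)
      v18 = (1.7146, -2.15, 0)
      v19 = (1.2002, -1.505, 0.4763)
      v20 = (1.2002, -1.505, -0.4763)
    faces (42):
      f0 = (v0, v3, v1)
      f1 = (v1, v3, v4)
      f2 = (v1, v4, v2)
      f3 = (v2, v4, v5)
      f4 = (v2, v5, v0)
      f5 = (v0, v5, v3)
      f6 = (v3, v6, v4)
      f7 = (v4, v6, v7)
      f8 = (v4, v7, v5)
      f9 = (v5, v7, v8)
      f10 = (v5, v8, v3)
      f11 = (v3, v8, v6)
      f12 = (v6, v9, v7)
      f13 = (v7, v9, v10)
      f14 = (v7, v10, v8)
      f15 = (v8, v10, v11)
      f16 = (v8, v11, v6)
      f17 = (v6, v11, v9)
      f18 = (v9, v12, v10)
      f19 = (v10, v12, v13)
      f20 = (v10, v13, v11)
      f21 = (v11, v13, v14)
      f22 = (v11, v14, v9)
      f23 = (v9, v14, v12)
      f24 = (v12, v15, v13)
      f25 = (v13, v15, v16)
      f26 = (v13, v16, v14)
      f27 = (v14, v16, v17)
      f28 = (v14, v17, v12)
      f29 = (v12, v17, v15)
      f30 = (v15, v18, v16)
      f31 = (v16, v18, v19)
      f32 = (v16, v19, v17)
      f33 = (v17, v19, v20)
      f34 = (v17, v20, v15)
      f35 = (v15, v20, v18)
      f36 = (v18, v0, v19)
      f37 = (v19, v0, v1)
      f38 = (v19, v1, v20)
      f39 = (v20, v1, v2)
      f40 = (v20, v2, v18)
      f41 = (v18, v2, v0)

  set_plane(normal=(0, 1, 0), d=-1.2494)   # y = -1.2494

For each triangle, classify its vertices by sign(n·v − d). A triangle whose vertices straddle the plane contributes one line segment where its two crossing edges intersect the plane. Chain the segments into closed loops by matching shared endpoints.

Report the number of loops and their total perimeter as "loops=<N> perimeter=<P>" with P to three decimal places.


Straddling triangles (12 of 42):
  (v12,v15,v13) [+-+] → (-2.40723, -1.2494, 0)–(-1.48252, -1.2494, 0.369423)  len=0.9958
  (v13,v15,v16) [+--] → (-1.48252, -1.2494, 0.369423)–(-1.21501, -1.2494, 0.4763)  len=0.2881
  (v13,v16,v14) [+-+] → (-1.21501, -1.2494, 0.4763)–(-1.21501, -1.2494, -0.0974551)  len=0.5738
  (v14,v16,v17) [+--] → (-1.21501, -1.2494, -0.0974551)–(-1.21501, -1.2494, -0.4763)  len=0.3788
  (v14,v17,v12) [+-+] → (-1.21501, -1.2494, -0.4763)–(-2.3092, -1.2494, -0.0391632)  len=1.1783
  (v12,v17,v15) [+--] → (-2.3092, -1.2494, -0.0391632)–(-2.40723, -1.2494, 0)  len=0.1056
  (v18,v0,v19) [-+-] → (2.14831, -1.2494, 0)–(1.46341, -1.2494, 0.395408)  len=0.7908
  (v19,v0,v1) [-++] → (1.46341, -1.2494, 0.395408)–(1.3233, -1.2494, 0.4763)  len=0.1618
  (v19,v1,v20) [-+-] → (1.3233, -1.2494, 0.4763)–(1.3233, -1.2494, -0.314516)  len=0.7908
  (v20,v1,v2) [-++] → (1.3233, -1.2494, -0.314516)–(1.3233, -1.2494, -0.4763)  len=0.1618
  (v20,v2,v18) [-+-] → (1.3233, -1.2494, -0.4763)–(1.80273, -1.2494, -0.199514)  len=0.5536
  (v18,v2,v0) [-++] → (1.80273, -1.2494, -0.199514)–(2.14831, -1.2494, 0)  len=0.3990

Chained into 2 loop(s):
  loop 1: 6 segments, perimeter = 3.5203
  loop 2: 6 segments, perimeter = 2.8579
Total perimeter = 6.378

loops=2 perimeter=6.378


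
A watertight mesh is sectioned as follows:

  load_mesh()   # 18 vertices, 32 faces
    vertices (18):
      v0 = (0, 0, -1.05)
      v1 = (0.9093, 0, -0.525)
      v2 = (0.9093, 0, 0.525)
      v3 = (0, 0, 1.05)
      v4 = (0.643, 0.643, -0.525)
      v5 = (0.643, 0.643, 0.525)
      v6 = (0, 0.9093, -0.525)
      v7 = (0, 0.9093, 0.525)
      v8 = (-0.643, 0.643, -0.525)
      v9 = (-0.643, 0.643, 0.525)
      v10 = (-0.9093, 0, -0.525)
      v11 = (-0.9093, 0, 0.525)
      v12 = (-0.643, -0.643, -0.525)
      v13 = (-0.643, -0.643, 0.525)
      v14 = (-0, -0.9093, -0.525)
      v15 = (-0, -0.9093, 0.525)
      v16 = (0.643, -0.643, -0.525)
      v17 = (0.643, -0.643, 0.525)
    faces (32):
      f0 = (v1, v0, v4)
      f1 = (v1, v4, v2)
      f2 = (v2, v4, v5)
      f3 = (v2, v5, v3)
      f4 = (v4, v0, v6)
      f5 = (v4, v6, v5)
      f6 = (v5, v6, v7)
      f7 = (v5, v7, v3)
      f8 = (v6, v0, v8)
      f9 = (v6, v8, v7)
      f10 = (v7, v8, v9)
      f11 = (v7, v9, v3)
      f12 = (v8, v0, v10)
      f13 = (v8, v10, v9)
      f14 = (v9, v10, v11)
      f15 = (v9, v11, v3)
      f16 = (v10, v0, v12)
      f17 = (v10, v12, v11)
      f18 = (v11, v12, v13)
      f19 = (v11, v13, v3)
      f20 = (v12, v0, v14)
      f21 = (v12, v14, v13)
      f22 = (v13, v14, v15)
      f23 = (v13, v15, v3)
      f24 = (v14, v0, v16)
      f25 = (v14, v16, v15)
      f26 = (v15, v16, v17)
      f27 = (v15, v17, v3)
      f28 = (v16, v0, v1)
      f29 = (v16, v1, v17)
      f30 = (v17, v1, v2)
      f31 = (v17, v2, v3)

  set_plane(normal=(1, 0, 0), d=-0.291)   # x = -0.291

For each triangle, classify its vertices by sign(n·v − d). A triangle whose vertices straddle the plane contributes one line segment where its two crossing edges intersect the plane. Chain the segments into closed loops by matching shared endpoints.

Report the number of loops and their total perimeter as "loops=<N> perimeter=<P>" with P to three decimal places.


Straddling triangles (12 of 32):
  (v6,v0,v8) [++-] → (-0.291, 0.291, -0.812403)–(-0.291, 0.788782, -0.525)  len=0.5748
  (v6,v8,v7) [+-+] → (-0.291, 0.788782, -0.525)–(-0.291, 0.788782, 0.0498056)  len=0.5748
  (v7,v8,v9) [+--] → (-0.291, 0.788782, 0.0498056)–(-0.291, 0.788782, 0.525)  len=0.4752
  (v7,v9,v3) [+-+] → (-0.291, 0.788782, 0.525)–(-0.291, 0.291, 0.812403)  len=0.5748
  (v8,v0,v10) [-+-] → (-0.291, 0.291, -0.812403)–(-0.291, 0, -0.881986)  len=0.2992
  (v9,v11,v3) [--+] → (-0.291, 0, 0.881986)–(-0.291, 0.291, 0.812403)  len=0.2992
  (v10,v0,v12) [-+-] → (-0.291, 0, -0.881986)–(-0.291, -0.291, -0.812403)  len=0.2992
  (v11,v13,v3) [--+] → (-0.291, -0.291, 0.812403)–(-0.291, 0, 0.881986)  len=0.2992
  (v12,v0,v14) [-++] → (-0.291, -0.291, -0.812403)–(-0.291, -0.788782, -0.525)  len=0.5748
  (v12,v14,v13) [-+-] → (-0.291, -0.788782, -0.525)–(-0.291, -0.788782, -0.0498056)  len=0.4752
  (v13,v14,v15) [-++] → (-0.291, -0.788782, -0.0498056)–(-0.291, -0.788782, 0.525)  len=0.5748
  (v13,v15,v3) [-++] → (-0.291, -0.788782, 0.525)–(-0.291, -0.291, 0.812403)  len=0.5748

Chained into 1 loop(s):
  loop 1: 12 segments, perimeter = 5.5960
Total perimeter = 5.596

loops=1 perimeter=5.596


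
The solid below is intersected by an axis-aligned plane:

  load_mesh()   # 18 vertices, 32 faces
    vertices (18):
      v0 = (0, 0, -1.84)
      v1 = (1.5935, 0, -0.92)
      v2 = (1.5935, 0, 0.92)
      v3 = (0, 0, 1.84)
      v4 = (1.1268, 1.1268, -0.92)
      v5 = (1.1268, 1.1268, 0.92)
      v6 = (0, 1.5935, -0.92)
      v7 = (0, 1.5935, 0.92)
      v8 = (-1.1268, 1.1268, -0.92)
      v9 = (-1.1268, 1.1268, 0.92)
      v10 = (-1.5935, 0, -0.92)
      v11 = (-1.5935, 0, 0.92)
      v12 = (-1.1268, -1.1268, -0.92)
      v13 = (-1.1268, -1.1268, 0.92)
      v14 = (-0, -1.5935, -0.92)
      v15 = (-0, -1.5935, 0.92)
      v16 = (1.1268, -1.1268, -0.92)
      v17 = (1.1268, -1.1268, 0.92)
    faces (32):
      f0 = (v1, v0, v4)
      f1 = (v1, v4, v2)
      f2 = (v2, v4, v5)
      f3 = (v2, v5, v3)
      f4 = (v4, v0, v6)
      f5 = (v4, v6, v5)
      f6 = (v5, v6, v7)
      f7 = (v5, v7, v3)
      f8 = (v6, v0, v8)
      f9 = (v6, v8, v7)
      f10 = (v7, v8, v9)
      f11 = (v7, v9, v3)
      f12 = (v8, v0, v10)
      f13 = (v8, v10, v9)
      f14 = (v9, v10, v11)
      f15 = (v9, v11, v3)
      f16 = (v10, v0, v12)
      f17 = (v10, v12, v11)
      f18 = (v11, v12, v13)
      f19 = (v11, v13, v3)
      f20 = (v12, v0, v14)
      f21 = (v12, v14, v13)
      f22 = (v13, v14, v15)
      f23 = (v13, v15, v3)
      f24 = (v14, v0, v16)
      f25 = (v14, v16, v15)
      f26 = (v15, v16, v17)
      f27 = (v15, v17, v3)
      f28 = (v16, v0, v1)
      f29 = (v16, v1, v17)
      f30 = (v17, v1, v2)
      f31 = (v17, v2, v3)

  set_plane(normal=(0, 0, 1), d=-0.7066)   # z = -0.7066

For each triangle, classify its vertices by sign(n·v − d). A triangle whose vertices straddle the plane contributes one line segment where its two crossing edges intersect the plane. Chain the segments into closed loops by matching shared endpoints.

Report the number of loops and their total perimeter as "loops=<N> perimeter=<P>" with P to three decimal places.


loops=1 perimeter=9.757

Straddling triangles (16 of 32):
  (v1,v4,v2) [--+] → (1.18093, 0.996116, -0.7066)–(1.5935, 0, -0.7066)  len=1.0782
  (v2,v4,v5) [+-+] → (1.18093, 0.996116, -0.7066)–(1.1268, 1.1268, -0.7066)  len=0.1415
  (v4,v6,v5) [--+] → (0.130684, 1.53937, -0.7066)–(1.1268, 1.1268, -0.7066)  len=1.0782
  (v5,v6,v7) [+-+] → (0.130684, 1.53937, -0.7066)–(0, 1.5935, -0.7066)  len=0.1415
  (v6,v8,v7) [--+] → (-0.996116, 1.18093, -0.7066)–(0, 1.5935, -0.7066)  len=1.0782
  (v7,v8,v9) [+-+] → (-0.996116, 1.18093, -0.7066)–(-1.1268, 1.1268, -0.7066)  len=0.1415
  (v8,v10,v9) [--+] → (-1.53937, 0.130684, -0.7066)–(-1.1268, 1.1268, -0.7066)  len=1.0782
  (v9,v10,v11) [+-+] → (-1.53937, 0.130684, -0.7066)–(-1.5935, 0, -0.7066)  len=0.1415
  (v10,v12,v11) [--+] → (-1.18093, -0.996116, -0.7066)–(-1.5935, 0, -0.7066)  len=1.0782
  (v11,v12,v13) [+-+] → (-1.18093, -0.996116, -0.7066)–(-1.1268, -1.1268, -0.7066)  len=0.1415
  (v12,v14,v13) [--+] → (-0.130684, -1.53937, -0.7066)–(-1.1268, -1.1268, -0.7066)  len=1.0782
  (v13,v14,v15) [+-+] → (-0.130684, -1.53937, -0.7066)–(0, -1.5935, -0.7066)  len=0.1415
  (v14,v16,v15) [--+] → (0.996116, -1.18093, -0.7066)–(0, -1.5935, -0.7066)  len=1.0782
  (v15,v16,v17) [+-+] → (0.996116, -1.18093, -0.7066)–(1.1268, -1.1268, -0.7066)  len=0.1415
  (v16,v1,v17) [--+] → (1.53937, -0.130684, -0.7066)–(1.1268, -1.1268, -0.7066)  len=1.0782
  (v17,v1,v2) [+-+] → (1.53937, -0.130684, -0.7066)–(1.5935, 0, -0.7066)  len=0.1415

Chained into 1 loop(s):
  loop 1: 16 segments, perimeter = 9.7570
Total perimeter = 9.757


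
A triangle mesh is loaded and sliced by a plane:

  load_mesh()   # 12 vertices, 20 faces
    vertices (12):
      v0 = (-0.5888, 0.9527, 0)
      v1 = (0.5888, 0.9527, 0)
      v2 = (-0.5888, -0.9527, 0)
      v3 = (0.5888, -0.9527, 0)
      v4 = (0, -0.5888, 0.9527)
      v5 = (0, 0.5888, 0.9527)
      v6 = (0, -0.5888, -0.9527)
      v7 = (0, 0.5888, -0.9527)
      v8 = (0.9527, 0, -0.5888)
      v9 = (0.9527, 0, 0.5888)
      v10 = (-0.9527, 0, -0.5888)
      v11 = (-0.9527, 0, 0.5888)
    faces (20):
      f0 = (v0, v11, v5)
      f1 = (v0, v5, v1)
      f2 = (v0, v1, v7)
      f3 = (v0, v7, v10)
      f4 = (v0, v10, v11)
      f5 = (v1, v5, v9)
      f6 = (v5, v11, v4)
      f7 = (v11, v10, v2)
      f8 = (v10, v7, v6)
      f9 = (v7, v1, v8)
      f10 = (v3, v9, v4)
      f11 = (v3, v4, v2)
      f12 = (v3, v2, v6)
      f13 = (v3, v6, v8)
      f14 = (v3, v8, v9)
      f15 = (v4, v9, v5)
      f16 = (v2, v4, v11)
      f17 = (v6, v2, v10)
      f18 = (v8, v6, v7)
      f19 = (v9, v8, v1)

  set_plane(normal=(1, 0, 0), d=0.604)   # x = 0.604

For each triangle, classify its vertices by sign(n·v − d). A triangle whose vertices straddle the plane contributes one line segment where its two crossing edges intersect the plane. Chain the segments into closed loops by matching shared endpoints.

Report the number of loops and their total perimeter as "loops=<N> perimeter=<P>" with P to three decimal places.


loops=1 perimeter=4.905

Straddling triangles (8 of 20):
  (v1,v5,v9) [--+] → (0.604, 0.215508, 0.721992)–(0.604, 0.912906, 0.024594)  len=0.9863
  (v7,v1,v8) [--+] → (0.604, 0.912906, -0.024594)–(0.604, 0.215508, -0.721992)  len=0.9863
  (v3,v9,v4) [-+-] → (0.604, -0.912906, 0.024594)–(0.604, -0.215508, 0.721992)  len=0.9863
  (v3,v6,v8) [--+] → (0.604, -0.215508, -0.721992)–(0.604, -0.912906, -0.024594)  len=0.9863
  (v3,v8,v9) [-++] → (0.604, -0.912906, -0.024594)–(0.604, -0.912906, 0.024594)  len=0.0492
  (v4,v9,v5) [-+-] → (0.604, -0.215508, 0.721992)–(0.604, 0.215508, 0.721992)  len=0.4310
  (v8,v6,v7) [+--] → (0.604, -0.215508, -0.721992)–(0.604, 0.215508, -0.721992)  len=0.4310
  (v9,v8,v1) [++-] → (0.604, 0.912906, -0.024594)–(0.604, 0.912906, 0.024594)  len=0.0492

Chained into 1 loop(s):
  loop 1: 8 segments, perimeter = 4.9055
Total perimeter = 4.905


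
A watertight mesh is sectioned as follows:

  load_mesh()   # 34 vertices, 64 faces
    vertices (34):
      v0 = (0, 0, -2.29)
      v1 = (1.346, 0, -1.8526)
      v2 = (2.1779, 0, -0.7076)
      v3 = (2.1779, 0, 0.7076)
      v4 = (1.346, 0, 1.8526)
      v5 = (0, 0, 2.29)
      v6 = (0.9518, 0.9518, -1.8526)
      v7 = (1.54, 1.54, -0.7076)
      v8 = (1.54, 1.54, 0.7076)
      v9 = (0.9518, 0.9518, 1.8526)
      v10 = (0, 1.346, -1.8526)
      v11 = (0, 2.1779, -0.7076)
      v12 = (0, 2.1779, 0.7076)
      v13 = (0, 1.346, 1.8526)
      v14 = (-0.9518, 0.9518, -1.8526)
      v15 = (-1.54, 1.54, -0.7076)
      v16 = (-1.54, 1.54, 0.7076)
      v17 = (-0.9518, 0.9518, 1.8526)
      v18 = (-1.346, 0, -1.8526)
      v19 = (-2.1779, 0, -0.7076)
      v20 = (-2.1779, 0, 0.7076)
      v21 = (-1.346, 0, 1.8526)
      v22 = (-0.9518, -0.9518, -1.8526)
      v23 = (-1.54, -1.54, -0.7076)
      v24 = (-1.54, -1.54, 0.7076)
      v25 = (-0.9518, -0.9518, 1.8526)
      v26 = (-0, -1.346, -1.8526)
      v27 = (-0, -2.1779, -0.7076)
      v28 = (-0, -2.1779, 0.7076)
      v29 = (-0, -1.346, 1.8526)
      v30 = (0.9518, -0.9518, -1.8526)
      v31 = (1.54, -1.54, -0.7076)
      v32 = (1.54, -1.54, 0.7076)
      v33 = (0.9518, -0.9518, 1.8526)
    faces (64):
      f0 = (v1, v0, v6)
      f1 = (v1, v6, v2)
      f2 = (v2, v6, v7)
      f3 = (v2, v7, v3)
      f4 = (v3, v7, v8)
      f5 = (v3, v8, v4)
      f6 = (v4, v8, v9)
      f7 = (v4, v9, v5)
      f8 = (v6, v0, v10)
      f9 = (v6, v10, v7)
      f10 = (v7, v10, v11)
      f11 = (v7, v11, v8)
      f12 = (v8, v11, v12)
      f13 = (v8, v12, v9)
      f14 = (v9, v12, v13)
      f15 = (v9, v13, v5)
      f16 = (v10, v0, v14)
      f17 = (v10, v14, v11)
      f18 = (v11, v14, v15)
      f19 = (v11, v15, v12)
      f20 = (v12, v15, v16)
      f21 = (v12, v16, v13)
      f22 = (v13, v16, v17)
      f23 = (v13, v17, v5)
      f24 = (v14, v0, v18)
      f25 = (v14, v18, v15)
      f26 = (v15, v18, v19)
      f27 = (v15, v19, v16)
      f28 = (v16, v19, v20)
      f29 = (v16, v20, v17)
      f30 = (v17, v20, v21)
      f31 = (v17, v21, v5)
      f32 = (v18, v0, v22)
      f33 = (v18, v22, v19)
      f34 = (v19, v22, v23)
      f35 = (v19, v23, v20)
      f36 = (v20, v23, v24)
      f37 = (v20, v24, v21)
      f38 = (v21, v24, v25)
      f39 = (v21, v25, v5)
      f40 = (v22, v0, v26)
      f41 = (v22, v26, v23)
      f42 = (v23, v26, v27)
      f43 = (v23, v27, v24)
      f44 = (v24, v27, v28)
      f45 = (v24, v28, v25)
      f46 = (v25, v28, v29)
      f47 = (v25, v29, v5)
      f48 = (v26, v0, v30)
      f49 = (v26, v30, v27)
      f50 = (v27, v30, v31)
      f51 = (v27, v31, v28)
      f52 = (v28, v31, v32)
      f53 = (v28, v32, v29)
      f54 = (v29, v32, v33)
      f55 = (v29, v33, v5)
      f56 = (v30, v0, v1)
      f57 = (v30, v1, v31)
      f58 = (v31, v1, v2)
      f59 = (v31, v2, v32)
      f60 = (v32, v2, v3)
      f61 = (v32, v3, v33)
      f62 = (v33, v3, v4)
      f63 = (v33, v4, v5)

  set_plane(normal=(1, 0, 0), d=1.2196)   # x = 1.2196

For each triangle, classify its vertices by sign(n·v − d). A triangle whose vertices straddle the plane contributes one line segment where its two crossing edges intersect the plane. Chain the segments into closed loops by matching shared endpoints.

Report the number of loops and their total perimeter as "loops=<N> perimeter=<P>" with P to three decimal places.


loops=1 perimeter=11.356

Straddling triangles (20 of 64):
  (v1,v0,v6) [+--] → (1.2196, 0, -1.89368)–(1.2196, 0.305194, -1.8526)  len=0.3079
  (v1,v6,v2) [+-+] → (1.2196, 0.305194, -1.8526)–(1.2196, 0.743912, -1.60251)  len=0.5050
  (v2,v6,v7) [+-+] → (1.2196, 0.743912, -1.60251)–(1.2196, 1.2196, -1.3313)  len=0.5476
  (v4,v8,v9) [++-] → (1.2196, 1.2196, 1.3313)–(1.2196, 0.305194, 1.8526)  len=1.0526
  (v4,v9,v5) [+--] → (1.2196, 0.305194, 1.8526)–(1.2196, 0, 1.89368)  len=0.3079
  (v6,v10,v7) [--+] → (1.2196, 1.49964, -0.945819)–(1.2196, 1.2196, -1.3313)  len=0.4765
  (v7,v10,v11) [+--] → (1.2196, 1.49964, -0.945819)–(1.2196, 1.67272, -0.7076)  len=0.2945
  (v7,v11,v8) [+-+] → (1.2196, 1.67272, -0.7076)–(1.2196, 1.67272, 0.413165)  len=1.1208
  (v8,v11,v12) [+--] → (1.2196, 1.67272, 0.413165)–(1.2196, 1.67272, 0.7076)  len=0.2944
  (v8,v12,v9) [+--] → (1.2196, 1.67272, 0.7076)–(1.2196, 1.2196, 1.3313)  len=0.7709
  (v27,v30,v31) [--+] → (1.2196, -1.2196, -1.3313)–(1.2196, -1.67272, -0.7076)  len=0.7709
  (v27,v31,v28) [-+-] → (1.2196, -1.67272, -0.7076)–(1.2196, -1.67272, -0.413165)  len=0.2944
  (v28,v31,v32) [-++] → (1.2196, -1.67272, -0.413165)–(1.2196, -1.67272, 0.7076)  len=1.1208
  (v28,v32,v29) [-+-] → (1.2196, -1.67272, 0.7076)–(1.2196, -1.49964, 0.945819)  len=0.2945
  (v29,v32,v33) [-+-] → (1.2196, -1.49964, 0.945819)–(1.2196, -1.2196, 1.3313)  len=0.4765
  (v30,v0,v1) [--+] → (1.2196, 0, -1.89368)–(1.2196, -0.305194, -1.8526)  len=0.3079
  (v30,v1,v31) [-++] → (1.2196, -0.305194, -1.8526)–(1.2196, -1.2196, -1.3313)  len=1.0526
  (v32,v3,v33) [++-] → (1.2196, -0.743912, 1.60251)–(1.2196, -1.2196, 1.3313)  len=0.5476
  (v33,v3,v4) [-++] → (1.2196, -0.743912, 1.60251)–(1.2196, -0.305194, 1.8526)  len=0.5050
  (v33,v4,v5) [-+-] → (1.2196, -0.305194, 1.8526)–(1.2196, 0, 1.89368)  len=0.3079

Chained into 1 loop(s):
  loop 1: 20 segments, perimeter = 11.3561
Total perimeter = 11.356


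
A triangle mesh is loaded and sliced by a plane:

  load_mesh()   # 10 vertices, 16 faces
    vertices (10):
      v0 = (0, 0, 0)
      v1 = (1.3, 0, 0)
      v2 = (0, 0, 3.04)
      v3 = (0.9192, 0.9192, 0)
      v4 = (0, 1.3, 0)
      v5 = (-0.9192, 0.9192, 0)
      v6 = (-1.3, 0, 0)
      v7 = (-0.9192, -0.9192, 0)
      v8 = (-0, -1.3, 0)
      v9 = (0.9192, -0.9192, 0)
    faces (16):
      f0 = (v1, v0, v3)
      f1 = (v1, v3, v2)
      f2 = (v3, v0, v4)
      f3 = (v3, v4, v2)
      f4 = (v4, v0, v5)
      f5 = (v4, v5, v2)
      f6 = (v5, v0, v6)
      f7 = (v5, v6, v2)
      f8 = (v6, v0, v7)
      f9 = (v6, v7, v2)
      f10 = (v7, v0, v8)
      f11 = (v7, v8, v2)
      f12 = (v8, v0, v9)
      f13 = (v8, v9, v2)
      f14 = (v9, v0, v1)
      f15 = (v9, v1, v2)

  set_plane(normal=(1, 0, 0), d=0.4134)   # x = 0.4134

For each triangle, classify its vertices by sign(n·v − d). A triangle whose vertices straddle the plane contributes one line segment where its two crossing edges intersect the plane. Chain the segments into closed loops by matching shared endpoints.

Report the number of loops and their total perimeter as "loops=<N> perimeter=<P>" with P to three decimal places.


Straddling triangles (8 of 16):
  (v1,v0,v3) [+-+] → (0.4134, 0, 0)–(0.4134, 0.4134, 0)  len=0.4134
  (v1,v3,v2) [++-] → (0.4134, 0.4134, 1.67279)–(0.4134, 0, 2.07328)  len=0.5756
  (v3,v0,v4) [+--] → (0.4134, 0.4134, 0)–(0.4134, 1.12874, 0)  len=0.7153
  (v3,v4,v2) [+--] → (0.4134, 1.12874, 0)–(0.4134, 0.4134, 1.67279)  len=1.8193
  (v8,v0,v9) [--+] → (0.4134, -0.4134, 0)–(0.4134, -1.12874, 0)  len=0.7153
  (v8,v9,v2) [-+-] → (0.4134, -1.12874, 0)–(0.4134, -0.4134, 1.67279)  len=1.8193
  (v9,v0,v1) [+-+] → (0.4134, -0.4134, 0)–(0.4134, 0, 0)  len=0.4134
  (v9,v1,v2) [++-] → (0.4134, 0, 2.07328)–(0.4134, -0.4134, 1.67279)  len=0.5756

Chained into 1 loop(s):
  loop 1: 8 segments, perimeter = 7.0473
Total perimeter = 7.047

loops=1 perimeter=7.047


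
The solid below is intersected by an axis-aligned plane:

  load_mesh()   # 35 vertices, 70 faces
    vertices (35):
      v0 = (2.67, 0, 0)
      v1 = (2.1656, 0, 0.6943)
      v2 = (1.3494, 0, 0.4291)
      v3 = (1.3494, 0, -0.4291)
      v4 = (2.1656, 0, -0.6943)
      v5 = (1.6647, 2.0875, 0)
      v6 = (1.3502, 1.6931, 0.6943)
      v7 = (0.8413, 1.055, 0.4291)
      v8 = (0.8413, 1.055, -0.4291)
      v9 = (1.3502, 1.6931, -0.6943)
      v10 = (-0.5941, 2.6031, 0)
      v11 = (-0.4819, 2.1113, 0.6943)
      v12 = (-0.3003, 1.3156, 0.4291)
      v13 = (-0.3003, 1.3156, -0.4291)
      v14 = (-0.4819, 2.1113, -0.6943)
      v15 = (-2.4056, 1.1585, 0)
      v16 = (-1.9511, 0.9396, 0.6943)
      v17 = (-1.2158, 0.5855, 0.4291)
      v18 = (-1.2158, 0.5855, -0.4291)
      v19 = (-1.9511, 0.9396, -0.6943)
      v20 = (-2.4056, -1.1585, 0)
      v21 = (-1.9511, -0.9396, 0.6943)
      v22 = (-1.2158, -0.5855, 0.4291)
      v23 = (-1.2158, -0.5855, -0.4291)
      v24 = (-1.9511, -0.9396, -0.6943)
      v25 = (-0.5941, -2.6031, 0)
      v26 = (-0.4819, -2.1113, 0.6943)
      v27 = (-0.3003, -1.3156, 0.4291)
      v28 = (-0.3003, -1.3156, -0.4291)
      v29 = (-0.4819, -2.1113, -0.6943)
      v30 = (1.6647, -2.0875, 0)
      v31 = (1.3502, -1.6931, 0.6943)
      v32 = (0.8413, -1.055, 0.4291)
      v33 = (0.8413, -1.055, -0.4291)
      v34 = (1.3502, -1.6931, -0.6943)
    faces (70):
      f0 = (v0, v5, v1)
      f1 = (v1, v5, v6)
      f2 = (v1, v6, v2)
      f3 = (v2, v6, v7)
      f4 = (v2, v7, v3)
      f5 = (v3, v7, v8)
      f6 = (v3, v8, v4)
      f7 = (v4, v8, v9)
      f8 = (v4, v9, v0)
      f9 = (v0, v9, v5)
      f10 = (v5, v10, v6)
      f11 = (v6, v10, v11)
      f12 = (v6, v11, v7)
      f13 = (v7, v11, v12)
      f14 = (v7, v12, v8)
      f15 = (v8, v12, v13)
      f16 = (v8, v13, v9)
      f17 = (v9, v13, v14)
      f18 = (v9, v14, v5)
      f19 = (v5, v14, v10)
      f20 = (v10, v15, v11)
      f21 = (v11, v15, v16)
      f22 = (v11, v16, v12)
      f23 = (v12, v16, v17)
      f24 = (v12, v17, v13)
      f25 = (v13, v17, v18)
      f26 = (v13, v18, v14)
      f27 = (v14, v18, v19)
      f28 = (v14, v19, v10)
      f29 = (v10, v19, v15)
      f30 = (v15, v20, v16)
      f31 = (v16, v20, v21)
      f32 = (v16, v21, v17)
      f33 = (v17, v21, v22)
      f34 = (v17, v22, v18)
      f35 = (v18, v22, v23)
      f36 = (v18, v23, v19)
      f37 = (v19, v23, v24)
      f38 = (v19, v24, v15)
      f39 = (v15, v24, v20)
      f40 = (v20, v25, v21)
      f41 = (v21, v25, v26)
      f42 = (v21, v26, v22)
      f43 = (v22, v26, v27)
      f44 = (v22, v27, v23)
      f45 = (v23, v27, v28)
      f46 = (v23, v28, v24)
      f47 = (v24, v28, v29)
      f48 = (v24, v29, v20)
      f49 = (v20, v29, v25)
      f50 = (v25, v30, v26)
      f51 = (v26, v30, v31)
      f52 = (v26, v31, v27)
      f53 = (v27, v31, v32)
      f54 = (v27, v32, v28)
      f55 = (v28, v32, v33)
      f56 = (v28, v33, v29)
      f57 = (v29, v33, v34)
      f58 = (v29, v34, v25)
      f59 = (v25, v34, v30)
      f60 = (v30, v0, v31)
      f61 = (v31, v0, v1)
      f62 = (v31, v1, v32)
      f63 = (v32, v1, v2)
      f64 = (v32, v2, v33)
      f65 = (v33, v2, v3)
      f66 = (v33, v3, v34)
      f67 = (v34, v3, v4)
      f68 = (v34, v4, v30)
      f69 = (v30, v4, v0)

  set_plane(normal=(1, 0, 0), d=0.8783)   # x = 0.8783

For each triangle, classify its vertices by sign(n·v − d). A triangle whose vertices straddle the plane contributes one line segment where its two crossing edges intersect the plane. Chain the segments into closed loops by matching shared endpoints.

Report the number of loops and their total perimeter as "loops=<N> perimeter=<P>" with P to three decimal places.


loops=2 perimeter=8.526

Straddling triangles (24 of 70):
  (v2,v6,v7) [++-] → (0.8783, 1.10139, 0.448382)–(0.8783, 0.978175, 0.4291)  len=0.1247
  (v2,v7,v3) [+-+] → (0.8783, 0.978175, 0.4291)–(0.8783, 0.978175, 0.366606)  len=0.0625
  (v3,v7,v8) [+--] → (0.8783, 0.978175, 0.366606)–(0.8783, 0.978175, -0.4291)  len=0.7957
  (v3,v8,v4) [+-+] → (0.8783, 0.978175, -0.4291)–(0.8783, 1.02552, -0.436509)  len=0.0479
  (v4,v8,v9) [+-+] → (0.8783, 1.02552, -0.436509)–(0.8783, 1.10139, -0.448382)  len=0.0768
  (v5,v10,v6) [+-+] → (0.8783, 2.26701, 0)–(0.8783, 1.91397, 0.525787)  len=0.6333
  (v6,v10,v11) [+--] → (0.8783, 1.91397, 0.525787)–(0.8783, 1.80082, 0.6943)  len=0.2030
  (v6,v11,v7) [+--] → (0.8783, 1.80082, 0.6943)–(0.8783, 1.10139, 0.448382)  len=0.7414
  (v8,v13,v9) [--+] → (0.8783, 1.58517, -0.618476)–(0.8783, 1.10139, -0.448382)  len=0.5128
  (v9,v13,v14) [+--] → (0.8783, 1.58517, -0.618476)–(0.8783, 1.80082, -0.6943)  len=0.2286
  (v9,v14,v5) [+-+] → (0.8783, 1.80082, -0.6943)–(0.8783, 2.09622, -0.254355)  len=0.5299
  (v5,v14,v10) [+--] → (0.8783, 2.09622, -0.254355)–(0.8783, 2.26701, 0)  len=0.3064
  (v25,v30,v26) [-+-] → (0.8783, -2.26701, 0)–(0.8783, -2.09622, 0.254355)  len=0.3064
  (v26,v30,v31) [-++] → (0.8783, -2.09622, 0.254355)–(0.8783, -1.80082, 0.6943)  len=0.5299
  (v26,v31,v27) [-+-] → (0.8783, -1.80082, 0.6943)–(0.8783, -1.58517, 0.618476)  len=0.2286
  (v27,v31,v32) [-+-] → (0.8783, -1.58517, 0.618476)–(0.8783, -1.10139, 0.448382)  len=0.5128
  (v29,v33,v34) [--+] → (0.8783, -1.10139, -0.448382)–(0.8783, -1.80082, -0.6943)  len=0.7414
  (v29,v34,v25) [-+-] → (0.8783, -1.80082, -0.6943)–(0.8783, -1.91397, -0.525787)  len=0.2030
  (v25,v34,v30) [-++] → (0.8783, -1.91397, -0.525787)–(0.8783, -2.26701, 0)  len=0.6333
  (v31,v1,v32) [++-] → (0.8783, -1.02552, 0.436509)–(0.8783, -1.10139, 0.448382)  len=0.0768
  (v32,v1,v2) [-++] → (0.8783, -1.02552, 0.436509)–(0.8783, -0.978175, 0.4291)  len=0.0479
  (v32,v2,v33) [-+-] → (0.8783, -0.978175, 0.4291)–(0.8783, -0.978175, -0.366606)  len=0.7957
  (v33,v2,v3) [-++] → (0.8783, -0.978175, -0.366606)–(0.8783, -0.978175, -0.4291)  len=0.0625
  (v33,v3,v34) [-++] → (0.8783, -0.978175, -0.4291)–(0.8783, -1.10139, -0.448382)  len=0.1247

Chained into 2 loop(s):
  loop 1: 12 segments, perimeter = 4.2630
  loop 2: 12 segments, perimeter = 4.2630
Total perimeter = 8.526


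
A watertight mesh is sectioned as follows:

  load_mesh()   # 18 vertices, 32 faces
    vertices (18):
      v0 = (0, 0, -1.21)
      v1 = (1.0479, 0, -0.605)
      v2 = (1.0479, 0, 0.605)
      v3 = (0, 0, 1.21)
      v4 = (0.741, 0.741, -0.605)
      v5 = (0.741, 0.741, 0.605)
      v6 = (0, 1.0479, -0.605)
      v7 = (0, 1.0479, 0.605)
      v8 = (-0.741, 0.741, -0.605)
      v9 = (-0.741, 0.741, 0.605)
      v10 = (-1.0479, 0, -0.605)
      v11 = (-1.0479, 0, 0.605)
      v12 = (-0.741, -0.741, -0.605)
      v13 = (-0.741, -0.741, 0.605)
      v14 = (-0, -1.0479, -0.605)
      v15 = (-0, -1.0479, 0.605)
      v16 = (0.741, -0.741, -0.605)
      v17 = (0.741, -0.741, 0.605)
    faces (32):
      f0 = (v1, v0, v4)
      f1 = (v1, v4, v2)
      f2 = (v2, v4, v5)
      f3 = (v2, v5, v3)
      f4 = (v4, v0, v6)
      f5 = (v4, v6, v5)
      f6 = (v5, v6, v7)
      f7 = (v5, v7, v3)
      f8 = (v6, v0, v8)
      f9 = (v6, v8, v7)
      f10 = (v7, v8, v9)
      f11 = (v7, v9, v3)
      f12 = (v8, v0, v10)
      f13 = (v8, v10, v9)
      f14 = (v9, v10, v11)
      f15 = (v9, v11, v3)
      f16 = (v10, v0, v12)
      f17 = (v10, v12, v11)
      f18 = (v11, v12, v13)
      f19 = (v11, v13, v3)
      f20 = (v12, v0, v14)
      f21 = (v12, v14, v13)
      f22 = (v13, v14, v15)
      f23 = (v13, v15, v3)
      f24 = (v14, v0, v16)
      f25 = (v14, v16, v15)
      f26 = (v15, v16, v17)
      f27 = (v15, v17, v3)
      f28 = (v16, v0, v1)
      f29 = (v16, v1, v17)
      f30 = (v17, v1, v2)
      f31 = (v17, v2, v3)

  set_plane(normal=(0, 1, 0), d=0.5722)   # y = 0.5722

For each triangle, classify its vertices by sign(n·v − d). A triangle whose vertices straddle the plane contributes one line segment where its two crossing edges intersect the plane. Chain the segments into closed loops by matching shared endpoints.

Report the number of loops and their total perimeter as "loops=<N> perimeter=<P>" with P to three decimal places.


Straddling triangles (12 of 32):
  (v1,v0,v4) [--+] → (0.5722, 0.5722, -0.742819)–(0.810912, 0.5722, -0.605)  len=0.2756
  (v1,v4,v2) [-+-] → (0.810912, 0.5722, -0.605)–(0.810912, 0.5722, -0.329362)  len=0.2756
  (v2,v4,v5) [-++] → (0.810912, 0.5722, -0.329362)–(0.810912, 0.5722, 0.605)  len=0.9344
  (v2,v5,v3) [-+-] → (0.810912, 0.5722, 0.605)–(0.5722, 0.5722, 0.742819)  len=0.2756
  (v4,v0,v6) [+-+] → (0.5722, 0.5722, -0.742819)–(0, 0.5722, -0.879643)  len=0.5883
  (v5,v7,v3) [++-] → (0, 0.5722, 0.879643)–(0.5722, 0.5722, 0.742819)  len=0.5883
  (v6,v0,v8) [+-+] → (0, 0.5722, -0.879643)–(-0.5722, 0.5722, -0.742819)  len=0.5883
  (v7,v9,v3) [++-] → (-0.5722, 0.5722, 0.742819)–(0, 0.5722, 0.879643)  len=0.5883
  (v8,v0,v10) [+--] → (-0.5722, 0.5722, -0.742819)–(-0.810912, 0.5722, -0.605)  len=0.2756
  (v8,v10,v9) [+-+] → (-0.810912, 0.5722, -0.605)–(-0.810912, 0.5722, 0.329362)  len=0.9344
  (v9,v10,v11) [+--] → (-0.810912, 0.5722, 0.329362)–(-0.810912, 0.5722, 0.605)  len=0.2756
  (v9,v11,v3) [+--] → (-0.810912, 0.5722, 0.605)–(-0.5722, 0.5722, 0.742819)  len=0.2756

Chained into 1 loop(s):
  loop 1: 12 segments, perimeter = 5.8759
Total perimeter = 5.876

loops=1 perimeter=5.876


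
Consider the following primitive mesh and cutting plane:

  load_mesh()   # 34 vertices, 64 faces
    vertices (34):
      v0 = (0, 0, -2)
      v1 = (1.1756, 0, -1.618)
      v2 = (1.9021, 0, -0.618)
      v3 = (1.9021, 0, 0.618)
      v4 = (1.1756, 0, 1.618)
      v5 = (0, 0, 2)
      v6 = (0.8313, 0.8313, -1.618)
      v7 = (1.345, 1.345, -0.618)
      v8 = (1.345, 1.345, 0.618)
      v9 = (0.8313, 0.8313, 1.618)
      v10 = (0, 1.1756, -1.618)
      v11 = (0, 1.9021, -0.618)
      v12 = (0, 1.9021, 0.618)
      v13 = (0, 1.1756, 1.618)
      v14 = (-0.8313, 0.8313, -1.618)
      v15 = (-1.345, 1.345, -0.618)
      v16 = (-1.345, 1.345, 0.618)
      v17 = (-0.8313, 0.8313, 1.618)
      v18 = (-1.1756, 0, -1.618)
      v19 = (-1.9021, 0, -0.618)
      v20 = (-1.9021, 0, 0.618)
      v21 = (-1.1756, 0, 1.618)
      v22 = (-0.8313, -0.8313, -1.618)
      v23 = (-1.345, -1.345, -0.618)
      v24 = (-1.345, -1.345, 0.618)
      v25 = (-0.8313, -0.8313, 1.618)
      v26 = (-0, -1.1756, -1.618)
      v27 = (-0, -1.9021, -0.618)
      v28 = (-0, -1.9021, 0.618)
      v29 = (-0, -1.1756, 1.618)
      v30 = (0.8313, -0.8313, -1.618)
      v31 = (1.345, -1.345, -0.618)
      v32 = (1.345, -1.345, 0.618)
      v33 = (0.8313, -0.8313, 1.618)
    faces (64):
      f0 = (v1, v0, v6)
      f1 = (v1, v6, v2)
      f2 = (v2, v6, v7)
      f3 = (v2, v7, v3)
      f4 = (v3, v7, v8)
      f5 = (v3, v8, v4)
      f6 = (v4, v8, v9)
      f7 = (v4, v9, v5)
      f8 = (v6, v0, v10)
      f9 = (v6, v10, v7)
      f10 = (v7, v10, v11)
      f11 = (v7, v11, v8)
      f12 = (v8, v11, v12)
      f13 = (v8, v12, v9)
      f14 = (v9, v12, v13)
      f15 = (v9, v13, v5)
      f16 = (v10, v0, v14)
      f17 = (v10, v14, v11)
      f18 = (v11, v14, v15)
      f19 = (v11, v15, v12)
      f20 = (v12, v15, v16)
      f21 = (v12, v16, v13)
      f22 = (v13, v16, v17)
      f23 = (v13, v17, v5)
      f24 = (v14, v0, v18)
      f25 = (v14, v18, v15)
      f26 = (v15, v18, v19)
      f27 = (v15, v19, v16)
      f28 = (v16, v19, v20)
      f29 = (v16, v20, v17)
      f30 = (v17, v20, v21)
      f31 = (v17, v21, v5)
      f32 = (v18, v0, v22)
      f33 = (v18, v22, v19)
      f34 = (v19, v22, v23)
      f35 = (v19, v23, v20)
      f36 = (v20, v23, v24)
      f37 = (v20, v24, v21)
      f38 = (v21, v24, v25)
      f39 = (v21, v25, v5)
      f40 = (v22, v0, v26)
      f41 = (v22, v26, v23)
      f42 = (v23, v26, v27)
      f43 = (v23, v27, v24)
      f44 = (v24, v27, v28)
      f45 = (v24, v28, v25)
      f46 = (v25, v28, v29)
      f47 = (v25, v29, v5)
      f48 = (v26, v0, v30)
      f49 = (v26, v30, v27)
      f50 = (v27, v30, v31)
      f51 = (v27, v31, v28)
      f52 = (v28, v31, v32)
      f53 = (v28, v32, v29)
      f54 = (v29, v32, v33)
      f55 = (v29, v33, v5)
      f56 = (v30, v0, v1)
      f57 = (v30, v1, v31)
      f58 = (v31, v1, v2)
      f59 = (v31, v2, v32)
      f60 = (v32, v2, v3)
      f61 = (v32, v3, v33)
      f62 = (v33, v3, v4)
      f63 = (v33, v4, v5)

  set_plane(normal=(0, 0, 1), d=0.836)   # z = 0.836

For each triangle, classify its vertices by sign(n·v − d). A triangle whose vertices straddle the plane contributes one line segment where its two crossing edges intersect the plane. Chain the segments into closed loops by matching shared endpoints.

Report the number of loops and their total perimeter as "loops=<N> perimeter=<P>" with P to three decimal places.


Straddling triangles (16 of 64):
  (v3,v8,v4) [--+] → (1.30807, 1.05179, 0.836)–(1.74372, 0, 0.836)  len=1.1384
  (v4,v8,v9) [+-+] → (1.30807, 1.05179, 0.836)–(1.23301, 1.23301, 0.836)  len=0.1962
  (v8,v12,v9) [--+] → (0.181223, 1.66867, 0.836)–(1.23301, 1.23301, 0.836)  len=1.1384
  (v9,v12,v13) [+-+] → (0.181223, 1.66867, 0.836)–(0, 1.74372, 0.836)  len=0.1962
  (v12,v16,v13) [--+] → (-1.05179, 1.30807, 0.836)–(0, 1.74372, 0.836)  len=1.1384
  (v13,v16,v17) [+-+] → (-1.05179, 1.30807, 0.836)–(-1.23301, 1.23301, 0.836)  len=0.1962
  (v16,v20,v17) [--+] → (-1.66867, 0.181223, 0.836)–(-1.23301, 1.23301, 0.836)  len=1.1384
  (v17,v20,v21) [+-+] → (-1.66867, 0.181223, 0.836)–(-1.74372, 0, 0.836)  len=0.1962
  (v20,v24,v21) [--+] → (-1.30807, -1.05179, 0.836)–(-1.74372, 0, 0.836)  len=1.1384
  (v21,v24,v25) [+-+] → (-1.30807, -1.05179, 0.836)–(-1.23301, -1.23301, 0.836)  len=0.1962
  (v24,v28,v25) [--+] → (-0.181223, -1.66867, 0.836)–(-1.23301, -1.23301, 0.836)  len=1.1384
  (v25,v28,v29) [+-+] → (-0.181223, -1.66867, 0.836)–(0, -1.74372, 0.836)  len=0.1962
  (v28,v32,v29) [--+] → (1.05179, -1.30807, 0.836)–(0, -1.74372, 0.836)  len=1.1384
  (v29,v32,v33) [+-+] → (1.05179, -1.30807, 0.836)–(1.23301, -1.23301, 0.836)  len=0.1962
  (v32,v3,v33) [--+] → (1.66867, -0.181223, 0.836)–(1.23301, -1.23301, 0.836)  len=1.1384
  (v33,v3,v4) [+-+] → (1.66867, -0.181223, 0.836)–(1.74372, 0, 0.836)  len=0.1962

Chained into 1 loop(s):
  loop 1: 16 segments, perimeter = 10.6768
Total perimeter = 10.677

loops=1 perimeter=10.677


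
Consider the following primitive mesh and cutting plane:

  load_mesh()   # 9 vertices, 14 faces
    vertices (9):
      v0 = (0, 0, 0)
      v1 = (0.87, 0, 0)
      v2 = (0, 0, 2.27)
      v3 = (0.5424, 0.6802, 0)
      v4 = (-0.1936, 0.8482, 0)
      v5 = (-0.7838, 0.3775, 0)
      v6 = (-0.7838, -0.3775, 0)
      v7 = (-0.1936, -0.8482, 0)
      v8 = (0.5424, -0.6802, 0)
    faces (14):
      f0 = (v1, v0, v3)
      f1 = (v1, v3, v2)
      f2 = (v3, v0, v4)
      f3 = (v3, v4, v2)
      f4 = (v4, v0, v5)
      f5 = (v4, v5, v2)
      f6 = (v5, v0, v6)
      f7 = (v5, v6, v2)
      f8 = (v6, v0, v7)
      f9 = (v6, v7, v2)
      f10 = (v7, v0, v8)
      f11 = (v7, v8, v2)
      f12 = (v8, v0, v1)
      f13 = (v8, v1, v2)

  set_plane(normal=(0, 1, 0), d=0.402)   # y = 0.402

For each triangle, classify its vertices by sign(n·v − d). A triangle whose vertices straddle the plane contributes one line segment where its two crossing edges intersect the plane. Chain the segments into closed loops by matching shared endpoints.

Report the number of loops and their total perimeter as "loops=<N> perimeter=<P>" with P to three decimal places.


Straddling triangles (6 of 14):
  (v1,v0,v3) [--+] → (0.32056, 0.402, 0)–(0.676388, 0.402, 0)  len=0.3558
  (v1,v3,v2) [-+-] → (0.676388, 0.402, 0)–(0.32056, 0.402, 0.928424)  len=0.9943
  (v3,v0,v4) [+-+] → (0.32056, 0.402, 0)–(-0.0917557, 0.402, 0)  len=0.4123
  (v3,v4,v2) [++-] → (-0.0917557, 0.402, 1.19415)–(0.32056, 0.402, 0.928424)  len=0.4905
  (v4,v0,v5) [+--] → (-0.0917557, 0.402, 0)–(-0.75308, 0.402, 0)  len=0.6613
  (v4,v5,v2) [+--] → (-0.75308, 0.402, 0)–(-0.0917557, 0.402, 1.19415)  len=1.3650

Chained into 1 loop(s):
  loop 1: 6 segments, perimeter = 4.2793
Total perimeter = 4.279

loops=1 perimeter=4.279


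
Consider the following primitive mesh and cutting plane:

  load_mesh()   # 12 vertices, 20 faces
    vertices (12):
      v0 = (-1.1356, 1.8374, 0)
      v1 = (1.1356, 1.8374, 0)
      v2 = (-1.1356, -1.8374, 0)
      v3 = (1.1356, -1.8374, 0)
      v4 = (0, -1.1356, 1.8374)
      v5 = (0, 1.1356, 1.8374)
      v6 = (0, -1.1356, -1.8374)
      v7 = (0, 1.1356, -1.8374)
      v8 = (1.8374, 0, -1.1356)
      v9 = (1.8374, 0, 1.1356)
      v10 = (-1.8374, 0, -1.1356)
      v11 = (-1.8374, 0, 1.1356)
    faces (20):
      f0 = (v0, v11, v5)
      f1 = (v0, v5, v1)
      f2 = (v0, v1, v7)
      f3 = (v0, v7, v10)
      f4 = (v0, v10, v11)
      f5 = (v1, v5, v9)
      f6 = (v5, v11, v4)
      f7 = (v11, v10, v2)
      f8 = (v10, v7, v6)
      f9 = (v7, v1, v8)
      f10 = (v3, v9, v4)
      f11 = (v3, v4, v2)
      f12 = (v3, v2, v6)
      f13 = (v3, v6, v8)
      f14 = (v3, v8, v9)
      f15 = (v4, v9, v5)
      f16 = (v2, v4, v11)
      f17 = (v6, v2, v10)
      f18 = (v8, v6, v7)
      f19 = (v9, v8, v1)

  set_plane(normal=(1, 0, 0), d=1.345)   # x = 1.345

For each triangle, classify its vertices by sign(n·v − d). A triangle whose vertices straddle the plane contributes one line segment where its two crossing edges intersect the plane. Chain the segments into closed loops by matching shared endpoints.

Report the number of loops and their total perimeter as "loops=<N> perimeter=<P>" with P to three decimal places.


Straddling triangles (8 of 20):
  (v1,v5,v9) [--+] → (1.345, 0.304326, 1.32367)–(1.345, 1.28916, 0.338835)  len=1.3928
  (v7,v1,v8) [--+] → (1.345, 1.28916, -0.338835)–(1.345, 0.304326, -1.32367)  len=1.3928
  (v3,v9,v4) [-+-] → (1.345, -1.28916, 0.338835)–(1.345, -0.304326, 1.32367)  len=1.3928
  (v3,v6,v8) [--+] → (1.345, -0.304326, -1.32367)–(1.345, -1.28916, -0.338835)  len=1.3928
  (v3,v8,v9) [-++] → (1.345, -1.28916, -0.338835)–(1.345, -1.28916, 0.338835)  len=0.6777
  (v4,v9,v5) [-+-] → (1.345, -0.304326, 1.32367)–(1.345, 0.304326, 1.32367)  len=0.6087
  (v8,v6,v7) [+--] → (1.345, -0.304326, -1.32367)–(1.345, 0.304326, -1.32367)  len=0.6087
  (v9,v8,v1) [++-] → (1.345, 1.28916, -0.338835)–(1.345, 1.28916, 0.338835)  len=0.6777

Chained into 1 loop(s):
  loop 1: 8 segments, perimeter = 8.1437
Total perimeter = 8.144

loops=1 perimeter=8.144
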